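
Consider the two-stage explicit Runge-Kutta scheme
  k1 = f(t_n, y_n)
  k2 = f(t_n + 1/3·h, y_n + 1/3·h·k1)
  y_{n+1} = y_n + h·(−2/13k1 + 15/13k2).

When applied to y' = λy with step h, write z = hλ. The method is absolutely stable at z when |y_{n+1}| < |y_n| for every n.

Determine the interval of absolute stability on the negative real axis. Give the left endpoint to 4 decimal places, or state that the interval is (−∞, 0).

z∈(-2.6000,0).

Set f=λy, z=hλ:
  k1=λy_n ⇒ h·k1=z·y_n;  k2=λ(1+1/3z)y_n ⇒ h·k2=z(1+1/3z)y_n
  y_{n+1}/y_n = 1 − 2/13z + 15/13z(1+1/3z) = 1 + z + 5/13z²
  ⇒ R(z) = 1 + z + 5/13z².

Need |R(x)|<1, x<0.
x=-1.57: |R|=0.3780
R=1: x+5/13x²=0 ⇒ x=−13/5=-2.6000; min R=1−1/(4·5/13)=0.3500>−1
Confirm numerically:
  x=-1.783: |R|=0.43973 <1
  x=-1.506: |R|=0.36632 <1
  x=-1.477: |R|=0.36205 <1
  x=-1.393: |R|=0.35333 <1
  x=-2.799: |R|=1.21423 >1
  x=-2.676: |R|=1.07822 >1
Interval (-2.6000, 0).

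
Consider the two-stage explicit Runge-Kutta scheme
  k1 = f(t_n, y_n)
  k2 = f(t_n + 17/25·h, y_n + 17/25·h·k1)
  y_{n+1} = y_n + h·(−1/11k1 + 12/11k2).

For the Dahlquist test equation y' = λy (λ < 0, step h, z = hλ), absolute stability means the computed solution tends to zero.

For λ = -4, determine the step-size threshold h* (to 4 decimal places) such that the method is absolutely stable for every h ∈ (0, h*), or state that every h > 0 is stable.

(-1.3480,0); λ=-4 ⇒ h* = (275/204)/4 = 0.3370.

With y'=λy (z=hλ):
  k1=λy_n ⇒ h·k1=z·y_n;  k2=λ(1+17/25z)y_n ⇒ h·k2=z(1+17/25z)y_n
  y_{n+1}/y_n = 1 − 1/11z + 12/11z(1+17/25z) = 1 + z + 204/275z²
  ⇒ R(z) = 1 + z + 204/275z².

Need |R(x)|<1, x<0.
x=-1.56: |R|=1.2453
R=1: x+204/275x²=0 ⇒ x=−275/204=-1.3480; min R=1−1/(4·204/275)=0.6630>−1
Confirm numerically:
  x=-1.030: |R|=0.75699 <1
  x=-0.974: |R|=0.72975 <1
  x=-0.930: |R|=0.71160 <1
  x=-0.687: |R|=0.66312 <1
  x=-1.757: |R|=1.53303 >1
  x=-1.652: |R|=1.37250 >1
So |R|<1 on (-1.3480, 0).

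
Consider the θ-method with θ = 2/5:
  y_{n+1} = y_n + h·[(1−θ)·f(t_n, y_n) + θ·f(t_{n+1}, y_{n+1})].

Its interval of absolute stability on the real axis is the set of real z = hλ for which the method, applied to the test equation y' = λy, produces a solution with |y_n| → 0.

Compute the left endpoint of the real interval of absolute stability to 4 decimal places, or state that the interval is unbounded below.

z* = -10.0000.

On y'=λy, z=hλ:
  y_{n+1} = y_n + z·[3/5·y_n + 2/5·y_{n+1}] ⇒ (1 − 2/5z)y_{n+1} = (1 + 3/5z)y_n
  R(z) = (1 + 3/5z)/(1 − 2/5z).

Need |R(x)|<1, x<0.
x=-1.46: |R|=0.0783
R=−1: 1+3/5x = −1+2/5x ⇒ -1/5x=2 ⇒ x=2/(-1/5)=-10.0000
Confirm numerically:
  x=-9.177: |R|=0.96476 <1
  x=-7.647: |R|=0.88405 <1
  x=-7.433: |R|=0.87078 <1
  x=-10.518: |R|=1.01990 >1
  x=-10.369: |R|=1.01434 >1
So |R|<1 on (-10.0000, 0).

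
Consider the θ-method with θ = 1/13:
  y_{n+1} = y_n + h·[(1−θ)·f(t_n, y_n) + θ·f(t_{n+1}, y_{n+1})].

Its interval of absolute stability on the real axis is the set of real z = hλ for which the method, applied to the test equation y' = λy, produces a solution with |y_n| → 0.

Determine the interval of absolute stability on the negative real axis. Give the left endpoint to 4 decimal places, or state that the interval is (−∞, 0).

With y'=λy (z=hλ):
  y_{n+1} = y_n + z·[12/13·y_n + 1/13·y_{n+1}] ⇒ (1 − 1/13z)y_{n+1} = (1 + 12/13z)y_n
  ⇒ R(z) = (1 + 12/13z)/(1 − 1/13z).

Boundary: |R(x)|=1, x<0.
x=-1.13: |R|=0.0396
R=−1: 1+12/13x = −1+1/13x ⇒ -11/13x=2 ⇒ x=2/(-11/13)=-2.3636
Confirm numerically:
  x=-2.046: |R|=0.76778 <1
  x=-1.942: |R|=0.68960 <1
  x=-1.074: |R|=0.00796 <1
  x=-2.674: |R|=1.21781 >1
  x=-2.572: |R|=1.14719 >1
  x=-2.512: |R|=1.10521 >1
So |R|<1 on (-2.3636, 0).

(-2.3636, 0).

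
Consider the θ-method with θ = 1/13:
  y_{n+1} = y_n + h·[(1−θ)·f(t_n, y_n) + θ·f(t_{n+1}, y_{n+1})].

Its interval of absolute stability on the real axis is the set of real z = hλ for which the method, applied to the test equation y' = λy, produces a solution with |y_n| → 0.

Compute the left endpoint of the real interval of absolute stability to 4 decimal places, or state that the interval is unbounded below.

z* = -2.3636.

Set f=λy, z=hλ:
  y_{n+1} = y_n + z·[12/13·y_n + 1/13·y_{n+1}] ⇒ (1 − 1/13z)y_{n+1} = (1 + 12/13z)y_n
  so R(z) = (1 + 12/13z)/(1 − 1/13z).

Solve |R(x)|<1 on ℝ⁻.
x=-0.96: |R|=0.1060
R=−1: 1+12/13x = −1+1/13x ⇒ -11/13x=2 ⇒ x=2/(-11/13)=-2.3636
Confirm numerically:
  x=-2.192: |R|=0.87572 <1
  x=-1.682: |R|=0.48931 <1
  x=-1.138: |R|=0.04640 <1
  x=-2.836: |R|=1.32811 >1
  x=-2.648: |R|=1.19990 >1
  x=-2.555: |R|=1.13533 >1
So |R|<1 on (-2.3636, 0).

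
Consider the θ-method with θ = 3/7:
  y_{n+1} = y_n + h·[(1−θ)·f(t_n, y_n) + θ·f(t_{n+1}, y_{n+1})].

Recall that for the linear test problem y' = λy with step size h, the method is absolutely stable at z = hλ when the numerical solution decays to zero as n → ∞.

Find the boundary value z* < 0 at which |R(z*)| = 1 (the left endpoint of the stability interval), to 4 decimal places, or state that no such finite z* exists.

Test eqn y'=λy, z=hλ:
  y_{n+1} = y_n + z·[4/7·y_n + 3/7·y_{n+1}] ⇒ (1 − 3/7z)y_{n+1} = (1 + 4/7z)y_n
  R(z) = (1 + 4/7z)/(1 − 3/7z).

Find x<0 with |R(x)|<1.
x=-0.79: |R|=0.4098
R=−1: 1+4/7x = −1+3/7x ⇒ -1/7x=2 ⇒ x=2/(-1/7)=-14.0000
Confirm numerically:
  x=-12.546: |R|=0.96743 <1
  x=-10.605: |R|=0.91253 <1
  x=-10.329: |R|=0.90336 <1
  x=-14.256: |R|=1.00514 >1
  x=-14.085: |R|=1.00173 >1
So |R|<1 on (-14.0000, 0).

left endpoint -14.0000.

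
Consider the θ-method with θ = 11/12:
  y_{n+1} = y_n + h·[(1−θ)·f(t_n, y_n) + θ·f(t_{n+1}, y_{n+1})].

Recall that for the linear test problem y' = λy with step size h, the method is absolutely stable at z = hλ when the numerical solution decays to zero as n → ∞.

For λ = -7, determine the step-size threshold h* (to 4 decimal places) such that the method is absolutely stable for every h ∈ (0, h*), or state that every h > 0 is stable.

Set f=λy, z=hλ:
  y_{n+1} = y_n + z·[1/12·y_n + 11/12·y_{n+1}] ⇒ (1 − 11/12z)y_{n+1} = (1 + 1/12z)y_n
  so R(z) = (1 + 1/12z)/(1 − 11/12z).

Find x<0 with |R(x)|<1.
x=-1.5: |R|=0.3684
x=-2: |R|=0.2941
x=-10: |R|=0.0164
x=-100: |R|=0.0791
θ=11/12≥1/2 ⇒ |1+1/12x|<|1−11/12x| ∀x<0 ⇒ stable on all of ℝ⁻.

(−∞, 0) — no finite endpoint. Any h>0 works for λ=-7.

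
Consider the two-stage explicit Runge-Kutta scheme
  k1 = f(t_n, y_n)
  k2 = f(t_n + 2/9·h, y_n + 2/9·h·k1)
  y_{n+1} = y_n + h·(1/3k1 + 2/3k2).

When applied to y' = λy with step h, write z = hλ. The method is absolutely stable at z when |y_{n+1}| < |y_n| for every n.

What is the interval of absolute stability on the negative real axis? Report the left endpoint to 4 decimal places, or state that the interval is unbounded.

Set f=λy, z=hλ:
  k1=λy_n ⇒ h·k1=z·y_n;  k2=λ(1+2/9z)y_n ⇒ h·k2=z(1+2/9z)y_n
  y_{n+1}/y_n = 1 + 1/3z + 2/3z(1+2/9z) = 1 + z + 4/27z²
  ⇒ R(z) = 1 + z + 4/27z².

Find x<0 with |R(x)|<1.
x=-0.53: |R|=0.5116
R=1: x+4/27x²=0 ⇒ x=−27/4=-6.7500; min R=1−1/(4·4/27)=-0.6875>−1
Confirm numerically:
  x=-6.362: |R|=0.63430 <1
  x=-6.063: |R|=0.38292 <1
  x=-5.112: |R|=0.24051 <1
  x=-7.315: |R|=1.61229 >1
  x=-7.156: |R|=1.43042 >1
  x=-6.812: |R|=1.06257 >1
Interval (-6.7500, 0).

z∈(-6.7500,0).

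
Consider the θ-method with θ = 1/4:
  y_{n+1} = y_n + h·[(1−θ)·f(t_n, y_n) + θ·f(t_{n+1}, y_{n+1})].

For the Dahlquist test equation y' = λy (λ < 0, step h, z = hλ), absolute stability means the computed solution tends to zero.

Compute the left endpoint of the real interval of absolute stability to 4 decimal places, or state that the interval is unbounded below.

left endpoint -4.0000.

On y'=λy, z=hλ:
  y_{n+1} = y_n + z·[3/4·y_n + 1/4·y_{n+1}] ⇒ (1 − 1/4z)y_{n+1} = (1 + 3/4z)y_n
  ⇒ R(z) = (1 + 3/4z)/(1 − 1/4z).

Solve |R(x)|<1 on ℝ⁻.
x=-0.97: |R|=0.2193
R=−1: 1+3/4x = −1+1/4x ⇒ -1/2x=2 ⇒ x=2/(-1/2)=-4.0000
Confirm numerically:
  x=-3.898: |R|=0.97417 <1
  x=-1.930: |R|=0.30185 <1
  x=-1.691: |R|=0.18854 <1
  x=-1.655: |R|=0.17065 <1
  x=-4.453: |R|=1.10718 >1
  x=-4.150: |R|=1.03681 >1
  x=-4.138: |R|=1.03391 >1
Interval (-4.0000, 0).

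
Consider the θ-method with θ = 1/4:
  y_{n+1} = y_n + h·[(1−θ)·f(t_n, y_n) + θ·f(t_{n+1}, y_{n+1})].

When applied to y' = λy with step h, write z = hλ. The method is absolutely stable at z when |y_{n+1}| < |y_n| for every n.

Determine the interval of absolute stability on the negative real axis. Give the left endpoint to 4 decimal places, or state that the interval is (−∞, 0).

z∈(-4.0000,0).

Set f=λy, z=hλ:
  y_{n+1} = y_n + z·[3/4·y_n + 1/4·y_{n+1}] ⇒ (1 − 1/4z)y_{n+1} = (1 + 3/4z)y_n
  ⇒ R(z) = (1 + 3/4z)/(1 − 1/4z).

Need |R(x)|<1, x<0.
x=-0.9: |R|=0.2653
R=−1: 1+3/4x = −1+1/4x ⇒ -1/2x=2 ⇒ x=2/(-1/2)=-4.0000
Confirm numerically:
  x=-1.941: |R|=0.30685 <1
  x=-1.852: |R|=0.26589 <1
  x=-1.620: |R|=0.15302 <1
  x=-4.511: |R|=1.12008 >1
  x=-4.118: |R|=1.02907 >1
Stable set (-4.0000, 0).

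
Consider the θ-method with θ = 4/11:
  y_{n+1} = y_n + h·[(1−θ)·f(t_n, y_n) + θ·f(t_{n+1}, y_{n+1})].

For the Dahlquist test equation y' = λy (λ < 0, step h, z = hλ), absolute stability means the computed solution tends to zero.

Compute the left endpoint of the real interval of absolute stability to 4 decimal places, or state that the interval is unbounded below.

left endpoint -7.3333.

With y'=λy (z=hλ):
  y_{n+1} = y_n + z·[7/11·y_n + 4/11·y_{n+1}] ⇒ (1 − 4/11z)y_{n+1} = (1 + 7/11z)y_n
  Hence R(z) = (1 + 7/11z)/(1 − 4/11z).

Find x<0 with |R(x)|<1.
x=-0.66: |R|=0.4677
R=−1: 1+7/11x = −1+4/11x ⇒ -3/11x=2 ⇒ x=2/(-3/11)=-7.3333
Confirm numerically:
  x=-5.557: |R|=0.83962 <1
  x=-5.070: |R|=0.78293 <1
  x=-4.343: |R|=0.68381 <1
  x=-7.762: |R|=1.03058 >1
  x=-7.550: |R|=1.01578 >1
Stable set (-7.3333, 0).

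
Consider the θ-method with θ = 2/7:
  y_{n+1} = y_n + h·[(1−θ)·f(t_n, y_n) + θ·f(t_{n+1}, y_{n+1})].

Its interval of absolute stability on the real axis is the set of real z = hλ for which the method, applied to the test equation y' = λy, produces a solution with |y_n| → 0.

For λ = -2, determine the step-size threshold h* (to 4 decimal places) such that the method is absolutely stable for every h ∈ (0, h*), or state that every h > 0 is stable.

(-4.6667,0); λ=-2 ⇒ h* = (14/3)/2 = 2.3333.

With y'=λy (z=hλ):
  y_{n+1} = y_n + z·[5/7·y_n + 2/7·y_{n+1}] ⇒ (1 − 2/7z)y_{n+1} = (1 + 5/7z)y_n
  R(z) = (1 + 5/7z)/(1 − 2/7z).

Solve |R(x)|<1 on ℝ⁻.
x=-0.73: |R|=0.3960
R=−1: 1+5/7x = −1+2/7x ⇒ -3/7x=2 ⇒ x=2/(-3/7)=-4.6667
Confirm numerically:
  x=-3.688: |R|=0.79577 <1
  x=-3.520: |R|=0.75499 <1
  x=-3.504: |R|=0.75100 <1
  x=-5.150: |R|=1.08382 >1
  x=-5.088: |R|=1.07359 >1
  x=-4.750: |R|=1.01515 >1
So |R|<1 on (-4.6667, 0).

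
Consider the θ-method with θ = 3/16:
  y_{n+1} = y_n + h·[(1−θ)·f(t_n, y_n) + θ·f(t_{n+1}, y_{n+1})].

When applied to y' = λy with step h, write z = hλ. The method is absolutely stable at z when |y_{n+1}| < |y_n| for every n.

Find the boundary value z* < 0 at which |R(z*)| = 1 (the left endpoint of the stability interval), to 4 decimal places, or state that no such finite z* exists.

z* = -3.2000.

On y'=λy, z=hλ:
  y_{n+1} = y_n + z·[13/16·y_n + 3/16·y_{n+1}] ⇒ (1 − 3/16z)y_{n+1} = (1 + 13/16z)y_n
  R(z) = (1 + 13/16z)/(1 − 3/16z).

Solve |R(x)|<1 on ℝ⁻.
x=-0.44: |R|=0.5935
R=−1: 1+13/16x = −1+3/16x ⇒ -5/8x=2 ⇒ x=2/(-5/8)=-3.2000
Confirm numerically:
  x=-2.919: |R|=0.88650 <1
  x=-2.016: |R|=0.46299 <1
  x=-1.552: |R|=0.20217 <1
  x=-1.512: |R|=0.17803 <1
  x=-3.367: |R|=1.06398 >1
  x=-3.318: |R|=1.04547 >1
Stable set (-3.2000, 0).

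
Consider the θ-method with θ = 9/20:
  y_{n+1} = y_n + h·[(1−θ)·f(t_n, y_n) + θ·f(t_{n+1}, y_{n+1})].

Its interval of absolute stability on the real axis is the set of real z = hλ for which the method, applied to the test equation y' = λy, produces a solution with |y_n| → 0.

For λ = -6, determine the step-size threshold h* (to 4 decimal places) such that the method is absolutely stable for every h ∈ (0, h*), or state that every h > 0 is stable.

(-20.0000,0); λ=-6 ⇒ h* = (20)/6 = 3.3333.

With y'=λy (z=hλ):
  y_{n+1} = y_n + z·[11/20·y_n + 9/20·y_{n+1}] ⇒ (1 − 9/20z)y_{n+1} = (1 + 11/20z)y_n
  so R(z) = (1 + 11/20z)/(1 − 9/20z).

Solve |R(x)|<1 on ℝ⁻.
x=-0.54: |R|=0.5656
R=−1: 1+11/20x = −1+9/20x ⇒ -1/10x=2 ⇒ x=2/(-1/10)=-20.0000
Confirm numerically:
  x=-15.027: |R|=0.93593 <1
  x=-13.809: |R|=0.91418 <1
  x=-13.639: |R|=0.91088 <1
  x=-12.126: |R|=0.87805 <1
  x=-20.434: |R|=1.00426 >1
  x=-20.233: |R|=1.00231 >1
  x=-20.058: |R|=1.00058 >1
So |R|<1 on (-20.0000, 0).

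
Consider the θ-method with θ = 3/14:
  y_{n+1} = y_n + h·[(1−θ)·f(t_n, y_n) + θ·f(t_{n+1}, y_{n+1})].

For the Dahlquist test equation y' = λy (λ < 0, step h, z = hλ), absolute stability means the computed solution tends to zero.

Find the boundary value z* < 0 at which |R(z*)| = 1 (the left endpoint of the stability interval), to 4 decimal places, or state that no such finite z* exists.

left endpoint -3.5000.

On y'=λy, z=hλ:
  y_{n+1} = y_n + z·[11/14·y_n + 3/14·y_{n+1}] ⇒ (1 − 3/14z)y_{n+1} = (1 + 11/14z)y_n
  Hence R(z) = (1 + 11/14z)/(1 − 3/14z).

Find x<0 with |R(x)|<1.
x=-1.66: |R|=0.2244
R=−1: 1+11/14x = −1+3/14x ⇒ -4/7x=2 ⇒ x=2/(-4/7)=-3.5000
Confirm numerically:
  x=-3.344: |R|=0.94807 <1
  x=-2.765: |R|=0.73626 <1
  x=-2.311: |R|=0.54560 <1
  x=-1.734: |R|=0.26424 <1
  x=-4.008: |R|=1.15616 >1
  x=-3.561: |R|=1.01977 >1
  x=-3.560: |R|=1.01945 >1
Stable set (-3.5000, 0).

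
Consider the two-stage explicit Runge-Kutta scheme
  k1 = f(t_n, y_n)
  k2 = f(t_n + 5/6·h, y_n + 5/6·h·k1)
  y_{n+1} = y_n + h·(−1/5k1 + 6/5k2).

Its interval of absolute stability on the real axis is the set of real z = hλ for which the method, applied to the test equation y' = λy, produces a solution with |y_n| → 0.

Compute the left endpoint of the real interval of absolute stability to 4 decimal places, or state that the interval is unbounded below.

Test eqn y'=λy, z=hλ:
  k1=λy_n ⇒ h·k1=z·y_n;  k2=λ(1+5/6z)y_n ⇒ h·k2=z(1+5/6z)y_n
  y_{n+1}/y_n = 1 − 1/5z + 6/5z(1+5/6z) = 1 + z + z²
  R(z) = 1 + z + z².

Find x<0 with |R(x)|<1.
x=-0.62: |R|=0.7644
R=1: x+1x²=0 ⇒ x=−1=-1.0000; min R=1−1/(4·1)=0.7500>−1
Confirm numerically:
  x=-0.945: |R|=0.94803 <1
  x=-0.813: |R|=0.84797 <1
  x=-0.797: |R|=0.83821 <1
  x=-0.589: |R|=0.75792 <1
  x=-1.499: |R|=1.74800 >1
  x=-1.466: |R|=1.68316 >1
  x=-1.356: |R|=1.48274 >1
Stable set (-1.0000, 0).

left endpoint -1.0000.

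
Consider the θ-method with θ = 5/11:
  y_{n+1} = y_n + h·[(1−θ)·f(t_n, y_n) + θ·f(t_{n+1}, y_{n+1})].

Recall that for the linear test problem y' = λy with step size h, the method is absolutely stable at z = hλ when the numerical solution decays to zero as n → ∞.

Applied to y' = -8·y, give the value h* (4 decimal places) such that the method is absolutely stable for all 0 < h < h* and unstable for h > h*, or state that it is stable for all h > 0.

(-22.0000,0); λ=-8 ⇒ h* = (22)/8 = 2.7500.

Set f=λy, z=hλ:
  y_{n+1} = y_n + z·[6/11·y_n + 5/11·y_{n+1}] ⇒ (1 − 5/11z)y_{n+1} = (1 + 6/11z)y_n
  R(z) = (1 + 6/11z)/(1 − 5/11z).

Need |R(x)|<1, x<0.
x=-0.52: |R|=0.5794
R=−1: 1+6/11x = −1+5/11x ⇒ -1/11x=2 ⇒ x=2/(-1/11)=-22.0000
Confirm numerically:
  x=-21.467: |R|=0.99550 <1
  x=-16.105: |R|=0.93559 <1
  x=-11.017: |R|=0.83380 <1
  x=-22.546: |R|=1.00441 >1
  x=-22.218: |R|=1.00179 >1
Interval (-22.0000, 0).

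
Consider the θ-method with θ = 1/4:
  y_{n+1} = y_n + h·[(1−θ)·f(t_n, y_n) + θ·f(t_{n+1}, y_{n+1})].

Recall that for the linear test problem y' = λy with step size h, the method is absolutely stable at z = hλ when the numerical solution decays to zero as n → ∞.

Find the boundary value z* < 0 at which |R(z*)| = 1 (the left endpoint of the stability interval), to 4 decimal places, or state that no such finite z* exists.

z* = -4.0000.

With y'=λy (z=hλ):
  y_{n+1} = y_n + z·[3/4·y_n + 1/4·y_{n+1}] ⇒ (1 − 1/4z)y_{n+1} = (1 + 3/4z)y_n
  Hence R(z) = (1 + 3/4z)/(1 − 1/4z).

Solve |R(x)|<1 on ℝ⁻.
x=-1.32: |R|=0.0075
R=−1: 1+3/4x = −1+1/4x ⇒ -1/2x=2 ⇒ x=2/(-1/2)=-4.0000
Confirm numerically:
  x=-3.975: |R|=0.99373 <1
  x=-2.766: |R|=0.63523 <1
  x=-1.828: |R|=0.25463 <1
  x=-4.482: |R|=1.11365 >1
  x=-4.458: |R|=1.10830 >1
Stable set (-4.0000, 0).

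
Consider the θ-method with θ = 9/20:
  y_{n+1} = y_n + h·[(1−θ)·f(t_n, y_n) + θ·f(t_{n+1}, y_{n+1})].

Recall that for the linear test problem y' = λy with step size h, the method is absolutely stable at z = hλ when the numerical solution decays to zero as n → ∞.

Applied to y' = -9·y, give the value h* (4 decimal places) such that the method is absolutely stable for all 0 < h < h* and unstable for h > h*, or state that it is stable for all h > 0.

With y'=λy (z=hλ):
  y_{n+1} = y_n + z·[11/20·y_n + 9/20·y_{n+1}] ⇒ (1 − 9/20z)y_{n+1} = (1 + 11/20z)y_n
  R(z) = (1 + 11/20z)/(1 − 9/20z).

Need |R(x)|<1, x<0.
x=-1.31: |R|=0.1758
R=−1: 1+11/20x = −1+9/20x ⇒ -1/10x=2 ⇒ x=2/(-1/10)=-20.0000
Confirm numerically:
  x=-15.339: |R|=0.94102 <1
  x=-12.415: |R|=0.88484 <1
  x=-9.928: |R|=0.81579 <1
  x=-20.592: |R|=1.00577 >1
  x=-20.111: |R|=1.00110 >1
Stable set (-20.0000, 0).

(-20.0000,0); λ=-9 ⇒ h* = (20)/9 = 2.2222.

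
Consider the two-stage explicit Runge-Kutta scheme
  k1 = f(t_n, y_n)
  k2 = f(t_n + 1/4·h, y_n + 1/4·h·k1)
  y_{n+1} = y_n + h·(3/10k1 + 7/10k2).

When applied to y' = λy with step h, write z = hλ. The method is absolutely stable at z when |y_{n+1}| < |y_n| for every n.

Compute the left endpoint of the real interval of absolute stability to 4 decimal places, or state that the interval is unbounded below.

Set f=λy, z=hλ:
  k1=λy_n ⇒ h·k1=z·y_n;  k2=λ(1+1/4z)y_n ⇒ h·k2=z(1+1/4z)y_n
  y_{n+1}/y_n = 1 + 3/10z + 7/10z(1+1/4z) = 1 + z + 7/40z²
  Hence R(z) = 1 + z + 7/40z².

Solve |R(x)|<1 on ℝ⁻.
x=-0.53: |R|=0.5192
R=1: x+7/40x²=0 ⇒ x=−40/7=-5.7143; min R=1−1/(4·7/40)=-0.4286>−1
Confirm numerically:
  x=-4.501: |R|=0.04433 <1
  x=-4.453: |R|=0.01711 <1
  x=-3.879: |R|=0.24584 <1
  x=-6.259: |R|=1.59664 >1
  x=-5.942: |R|=1.23679 >1
  x=-5.742: |R|=1.02785 >1
Stable set (-5.7143, 0).

z* = -5.7143.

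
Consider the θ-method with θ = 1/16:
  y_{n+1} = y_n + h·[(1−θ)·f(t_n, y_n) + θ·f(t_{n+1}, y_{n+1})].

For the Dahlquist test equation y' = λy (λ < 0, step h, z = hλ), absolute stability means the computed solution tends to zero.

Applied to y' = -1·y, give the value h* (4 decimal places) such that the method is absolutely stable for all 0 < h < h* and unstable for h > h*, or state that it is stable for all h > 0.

(-2.2857,0); λ=-1 ⇒ h* = (16/7)/1 = 2.2857.

Test eqn y'=λy, z=hλ:
  y_{n+1} = y_n + z·[15/16·y_n + 1/16·y_{n+1}] ⇒ (1 − 1/16z)y_{n+1} = (1 + 15/16z)y_n
  ⇒ R(z) = (1 + 15/16z)/(1 − 1/16z).

Boundary: |R(x)|=1, x<0.
x=-0.69: |R|=0.3385
R=−1: 1+15/16x = −1+1/16x ⇒ -7/8x=2 ⇒ x=2/(-7/8)=-2.2857
Confirm numerically:
  x=-2.220: |R|=0.94951 <1
  x=-1.982: |R|=0.76354 <1
  x=-1.373: |R|=0.26449 <1
  x=-1.272: |R|=0.17832 <1
  x=-2.690: |R|=1.30284 >1
  x=-2.450: |R|=1.12466 >1
  x=-2.420: |R|=1.10206 >1
So |R|<1 on (-2.2857, 0).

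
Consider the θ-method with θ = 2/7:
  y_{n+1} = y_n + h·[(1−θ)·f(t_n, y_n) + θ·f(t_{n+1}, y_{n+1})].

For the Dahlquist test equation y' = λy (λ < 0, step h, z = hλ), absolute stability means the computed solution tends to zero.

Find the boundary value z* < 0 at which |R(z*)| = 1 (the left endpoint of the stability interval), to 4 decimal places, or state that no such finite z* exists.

On y'=λy, z=hλ:
  y_{n+1} = y_n + z·[5/7·y_n + 2/7·y_{n+1}] ⇒ (1 − 2/7z)y_{n+1} = (1 + 5/7z)y_n
  R(z) = (1 + 5/7z)/(1 − 2/7z).

Solve |R(x)|<1 on ℝ⁻.
x=-1.15: |R|=0.1344
R=−1: 1+5/7x = −1+2/7x ⇒ -3/7x=2 ⇒ x=2/(-3/7)=-4.6667
Confirm numerically:
  x=-4.624: |R|=0.99212 <1
  x=-3.478: |R|=0.74448 <1
  x=-2.397: |R|=0.42267 <1
  x=-2.154: |R|=0.33339 <1
  x=-5.259: |R|=1.10144 >1
  x=-4.881: |R|=1.03836 >1
Interval (-4.6667, 0).

left endpoint -4.6667.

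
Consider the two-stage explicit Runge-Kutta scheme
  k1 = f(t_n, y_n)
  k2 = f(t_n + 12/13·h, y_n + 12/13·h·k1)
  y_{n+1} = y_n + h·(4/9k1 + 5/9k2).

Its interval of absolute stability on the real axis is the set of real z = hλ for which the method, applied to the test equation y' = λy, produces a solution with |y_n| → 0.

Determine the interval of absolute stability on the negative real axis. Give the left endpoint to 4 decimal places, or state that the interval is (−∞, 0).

Test eqn y'=λy, z=hλ:
  k1=λy_n ⇒ h·k1=z·y_n;  k2=λ(1+12/13z)y_n ⇒ h·k2=z(1+12/13z)y_n
  y_{n+1}/y_n = 1 + 4/9z + 5/9z(1+12/13z) = 1 + z + 20/39z²
  Hence R(z) = 1 + z + 20/39z².

Solve |R(x)|<1 on ℝ⁻.
x=-0.67: |R|=0.5602
R=1: x+20/39x²=0 ⇒ x=−39/20=-1.9500; min R=1−1/(4·20/39)=0.5125>−1
Confirm numerically:
  x=-1.828: |R|=0.88563 <1
  x=-1.741: |R|=0.81340 <1
  x=-1.075: |R|=0.51763 <1
  x=-2.549: |R|=1.78300 >1
  x=-2.009: |R|=1.06079 >1
Stable set (-1.9500, 0).

(-1.9500, 0).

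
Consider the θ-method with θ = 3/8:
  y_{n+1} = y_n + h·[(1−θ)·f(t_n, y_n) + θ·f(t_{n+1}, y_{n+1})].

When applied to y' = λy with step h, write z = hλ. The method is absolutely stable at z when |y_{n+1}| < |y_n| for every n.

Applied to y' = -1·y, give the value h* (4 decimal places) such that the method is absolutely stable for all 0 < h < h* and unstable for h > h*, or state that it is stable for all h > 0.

Set f=λy, z=hλ:
  y_{n+1} = y_n + z·[5/8·y_n + 3/8·y_{n+1}] ⇒ (1 − 3/8z)y_{n+1} = (1 + 5/8z)y_n
  Hence R(z) = (1 + 5/8z)/(1 − 3/8z).

Solve |R(x)|<1 on ℝ⁻.
x=-1.71: |R|=0.0419
R=−1: 1+5/8x = −1+3/8x ⇒ -1/4x=2 ⇒ x=2/(-1/4)=-8.0000
Confirm numerically:
  x=-7.228: |R|=0.94799 <1
  x=-5.638: |R|=0.81039 <1
  x=-4.874: |R|=0.72363 <1
  x=-3.641: |R|=0.53929 <1
  x=-8.393: |R|=1.02369 >1
  x=-8.309: |R|=1.01877 >1
Interval (-8.0000, 0).

(-8.0000,0); λ=-1 ⇒ h* = (8)/1 = 8.0000.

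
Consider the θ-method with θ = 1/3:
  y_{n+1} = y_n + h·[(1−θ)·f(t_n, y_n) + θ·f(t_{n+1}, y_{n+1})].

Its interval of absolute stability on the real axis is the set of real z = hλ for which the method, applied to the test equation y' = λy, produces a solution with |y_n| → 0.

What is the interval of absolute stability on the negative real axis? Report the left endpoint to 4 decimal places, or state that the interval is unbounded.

On y'=λy, z=hλ:
  y_{n+1} = y_n + z·[2/3·y_n + 1/3·y_{n+1}] ⇒ (1 − 1/3z)y_{n+1} = (1 + 2/3z)y_n
  so R(z) = (1 + 2/3z)/(1 − 1/3z).

Find x<0 with |R(x)|<1.
x=-0.61: |R|=0.4931
R=−1: 1+2/3x = −1+1/3x ⇒ -1/3x=2 ⇒ x=2/(-1/3)=-6.0000
Confirm numerically:
  x=-4.177: |R|=0.74599 <1
  x=-3.503: |R|=0.61602 <1
  x=-3.434: |R|=0.60118 <1
  x=-2.595: |R|=0.39142 <1
  x=-6.588: |R|=1.06133 >1
  x=-6.134: |R|=1.01467 >1
So |R|<1 on (-6.0000, 0).

z∈(-6.0000,0).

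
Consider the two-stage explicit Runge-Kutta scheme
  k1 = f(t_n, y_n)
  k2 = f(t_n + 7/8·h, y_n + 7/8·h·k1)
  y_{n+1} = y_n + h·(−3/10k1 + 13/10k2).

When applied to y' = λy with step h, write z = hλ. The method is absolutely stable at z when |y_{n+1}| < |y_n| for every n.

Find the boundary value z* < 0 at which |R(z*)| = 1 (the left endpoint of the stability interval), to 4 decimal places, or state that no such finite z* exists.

On y'=λy, z=hλ:
  k1=λy_n ⇒ h·k1=z·y_n;  k2=λ(1+7/8z)y_n ⇒ h·k2=z(1+7/8z)y_n
  y_{n+1}/y_n = 1 − 3/10z + 13/10z(1+7/8z) = 1 + z + 91/80z²
  so R(z) = 1 + z + 91/80z².

Boundary: |R(x)|=1, x<0.
x=-1.02: |R|=1.1635
R=1: x+91/80x²=0 ⇒ x=−80/91=-0.8791; min R=1−1/(4·91/80)=0.7802>−1
Confirm numerically:
  x=-0.610: |R|=0.81326 <1
  x=-0.587: |R|=0.80495 <1
  x=-0.568: |R|=0.79898 <1
  x=-0.465: |R|=0.78096 <1
  x=-1.379: |R|=1.78412 >1
  x=-1.314: |R|=1.65000 >1
Stable set (-0.8791, 0).

left endpoint -0.8791.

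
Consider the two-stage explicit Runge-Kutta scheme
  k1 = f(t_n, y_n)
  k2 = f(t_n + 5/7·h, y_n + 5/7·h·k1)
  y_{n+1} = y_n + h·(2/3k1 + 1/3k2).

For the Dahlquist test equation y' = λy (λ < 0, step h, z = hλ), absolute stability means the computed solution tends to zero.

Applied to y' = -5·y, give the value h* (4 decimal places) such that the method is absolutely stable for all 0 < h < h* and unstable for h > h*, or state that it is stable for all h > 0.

(-4.2000,0); λ=-5 ⇒ h* = (21/5)/5 = 0.8400.

Test eqn y'=λy, z=hλ:
  k1=λy_n ⇒ h·k1=z·y_n;  k2=λ(1+5/7z)y_n ⇒ h·k2=z(1+5/7z)y_n
  y_{n+1}/y_n = 1 + 2/3z + 1/3z(1+5/7z) = 1 + z + 5/21z²
  Hence R(z) = 1 + z + 5/21z².

Need |R(x)|<1, x<0.
x=-1.71: |R|=0.0138
R=1: x+5/21x²=0 ⇒ x=−21/5=-4.2000; min R=1−1/(4·5/21)=-0.0500>−1
Confirm numerically:
  x=-3.597: |R|=0.48357 <1
  x=-3.469: |R|=0.39623 <1
  x=-2.853: |R|=0.08500 <1
  x=-1.839: |R|=0.03378 <1
  x=-4.648: |R|=1.49579 >1
  x=-4.427: |R|=1.23927 >1
  x=-4.373: |R|=1.18013 >1
So |R|<1 on (-4.2000, 0).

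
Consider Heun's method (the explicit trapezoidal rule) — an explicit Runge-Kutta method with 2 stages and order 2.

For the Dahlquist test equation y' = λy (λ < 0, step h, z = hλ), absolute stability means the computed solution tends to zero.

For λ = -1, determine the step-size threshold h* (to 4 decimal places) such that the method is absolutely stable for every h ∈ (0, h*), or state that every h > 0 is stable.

(-2.0000,0); λ=-1 ⇒ h* = 2.0000.

Set f=λy, z=hλ:
  order 2, 2-stage ⇒ R(z)=1+z+z^2/2
  (e.g. R(-1.19)=0.51805, |R|=0.51805)

Need |R(x)|<1, x<0.
x=-1.19: |R|=0.5181
|R(-1.63)|=0.6985 |R(-0.6)|=0.5800 |R(-0.58)|=0.5882
Bisect:
  x_lo=-2.8579 |R|=2.2259  x_hi=-0.3660 |R|=0.7010
  mid=-1.61197 |R|=0.68725 →hi
  mid=-2.23494 |R|=1.26254 →lo
  mid=-1.92346 |R|=0.92638 →hi
  mid=-2.07920 |R|=1.08233 →lo
  mid=-2.00133 |R|=1.00133 →lo
  mid=-1.96239 |R|=0.96310 →hi
  mid=-1.98186 |R|=0.98202 →hi
  mid=-1.99159 |R|=0.99163 →hi
  ...
  [-2.00011,-1.99996] ⇒ x*=-2.0000
Interval (-2.0000, 0).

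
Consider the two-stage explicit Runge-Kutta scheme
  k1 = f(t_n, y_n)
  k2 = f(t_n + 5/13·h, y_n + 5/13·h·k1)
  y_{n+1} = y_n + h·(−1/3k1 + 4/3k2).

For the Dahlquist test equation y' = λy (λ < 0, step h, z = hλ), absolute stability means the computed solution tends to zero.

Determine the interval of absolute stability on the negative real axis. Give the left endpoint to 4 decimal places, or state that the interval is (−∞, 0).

(-1.9500, 0).

With y'=λy (z=hλ):
  k1=λy_n ⇒ h·k1=z·y_n;  k2=λ(1+5/13z)y_n ⇒ h·k2=z(1+5/13z)y_n
  y_{n+1}/y_n = 1 − 1/3z + 4/3z(1+5/13z) = 1 + z + 20/39z²
  R(z) = 1 + z + 20/39z².

Solve |R(x)|<1 on ℝ⁻.
x=-1.76: |R|=0.8285
R=1: x+20/39x²=0 ⇒ x=−39/20=-1.9500; min R=1−1/(4·20/39)=0.5125>−1
Confirm numerically:
  x=-1.866: |R|=0.91962 <1
  x=-1.601: |R|=0.71346 <1
  x=-1.537: |R|=0.67447 <1
  x=-1.115: |R|=0.52255 <1
  x=-2.403: |R|=1.55824 >1
  x=-2.368: |R|=1.50760 >1
Interval (-1.9500, 0).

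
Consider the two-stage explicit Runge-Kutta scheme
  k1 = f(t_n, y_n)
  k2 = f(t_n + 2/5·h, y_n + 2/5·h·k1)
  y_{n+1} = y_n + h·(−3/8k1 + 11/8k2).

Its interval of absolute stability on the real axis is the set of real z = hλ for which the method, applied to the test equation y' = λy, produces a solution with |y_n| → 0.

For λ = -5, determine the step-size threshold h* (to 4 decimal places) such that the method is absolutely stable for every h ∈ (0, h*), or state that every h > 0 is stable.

(-1.8182,0); λ=-5 ⇒ h* = (20/11)/5 = 0.3636.

With y'=λy (z=hλ):
  k1=λy_n ⇒ h·k1=z·y_n;  k2=λ(1+2/5z)y_n ⇒ h·k2=z(1+2/5z)y_n
  y_{n+1}/y_n = 1 − 3/8z + 11/8z(1+2/5z) = 1 + z + 11/20z²
  so R(z) = 1 + z + 11/20z².

Find x<0 with |R(x)|<1.
x=-0.51: |R|=0.6331
R=1: x+11/20x²=0 ⇒ x=−20/11=-1.8182; min R=1−1/(4·11/20)=0.5455>−1
Confirm numerically:
  x=-1.511: |R|=0.74472 <1
  x=-1.367: |R|=0.66078 <1
  x=-1.263: |R|=0.61434 <1
  x=-0.779: |R|=0.55476 <1
  x=-2.300: |R|=1.60950 >1
  x=-1.906: |R|=1.09206 >1
  x=-1.862: |R|=1.04487 >1
Stable set (-1.8182, 0).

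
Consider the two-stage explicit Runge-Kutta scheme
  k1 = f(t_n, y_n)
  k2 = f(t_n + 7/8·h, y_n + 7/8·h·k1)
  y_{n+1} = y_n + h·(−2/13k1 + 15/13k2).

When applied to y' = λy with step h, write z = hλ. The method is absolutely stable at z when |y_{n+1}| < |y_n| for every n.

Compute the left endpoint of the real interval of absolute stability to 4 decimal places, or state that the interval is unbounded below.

Set f=λy, z=hλ:
  k1=λy_n ⇒ h·k1=z·y_n;  k2=λ(1+7/8z)y_n ⇒ h·k2=z(1+7/8z)y_n
  y_{n+1}/y_n = 1 − 2/13z + 15/13z(1+7/8z) = 1 + z + 105/104z²
  ⇒ R(z) = 1 + z + 105/104z².

Need |R(x)|<1, x<0.
x=-1.75: |R|=2.3419
R=1: x+105/104x²=0 ⇒ x=−104/105=-0.9905; min R=1−1/(4·105/104)=0.7524>−1
Confirm numerically:
  x=-0.792: |R|=0.84130 <1
  x=-0.479: |R|=0.75265 <1
  x=-0.418: |R|=0.75840 <1
  x=-1.546: |R|=1.86710 >1
  x=-1.309: |R|=1.42096 >1
  x=-1.226: |R|=1.29153 >1
Stable set (-0.9905, 0).

z* = -0.9905.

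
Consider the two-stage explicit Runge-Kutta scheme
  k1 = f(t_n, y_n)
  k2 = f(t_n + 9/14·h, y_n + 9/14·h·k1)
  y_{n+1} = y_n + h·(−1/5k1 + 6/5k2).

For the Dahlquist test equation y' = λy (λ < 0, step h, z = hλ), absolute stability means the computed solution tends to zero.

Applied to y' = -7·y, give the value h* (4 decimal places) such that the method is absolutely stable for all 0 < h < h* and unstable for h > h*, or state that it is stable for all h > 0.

(-1.2963,0); λ=-7 ⇒ h* = (35/27)/7 = 0.1852.

Test eqn y'=λy, z=hλ:
  k1=λy_n ⇒ h·k1=z·y_n;  k2=λ(1+9/14z)y_n ⇒ h·k2=z(1+9/14z)y_n
  y_{n+1}/y_n = 1 − 1/5z + 6/5z(1+9/14z) = 1 + z + 27/35z²
  Hence R(z) = 1 + z + 27/35z².

Solve |R(x)|<1 on ℝ⁻.
x=-0.77: |R|=0.6874
R=1: x+27/35x²=0 ⇒ x=−35/27=-1.2963; min R=1−1/(4·27/35)=0.6759>−1
Confirm numerically:
  x=-1.196: |R|=0.90746 <1
  x=-1.162: |R|=0.87962 <1
  x=-0.982: |R|=0.76191 <1
  x=-0.780: |R|=0.68934 <1
  x=-1.823: |R|=1.74071 >1
  x=-1.338: |R|=1.04305 >1
So |R|<1 on (-1.2963, 0).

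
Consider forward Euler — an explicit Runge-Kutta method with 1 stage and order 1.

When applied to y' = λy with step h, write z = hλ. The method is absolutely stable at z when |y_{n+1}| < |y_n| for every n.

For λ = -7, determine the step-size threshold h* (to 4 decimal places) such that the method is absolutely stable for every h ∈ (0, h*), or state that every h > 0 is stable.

(-2.0000,0); λ=-7 ⇒ h* = 0.2857.

With y'=λy (z=hλ):
  order 1, 1-stage ⇒ R(z)=1+z
  (e.g. R(-0.64)=0.36000, |R|=0.36000)

Find x<0 with |R(x)|<1.
x=-0.64: |R|=0.3600
|R(-1.92)|=0.9200 |R(-0.99)|=0.0100 |R(-0.87)|=0.1300
Bisect:
  x_lo=-2.6783 |R|=1.6783  x_hi=-0.1961 |R|=0.8039
  mid=-1.43720 |R|=0.43720 →hi
  mid=-2.05773 |R|=1.05773 →lo
  mid=-1.74746 |R|=0.74746 →hi
  mid=-1.90260 |R|=0.90260 →hi
  mid=-1.98016 |R|=0.98016 →hi
  mid=-2.01894 |R|=1.01894 →lo
  mid=-1.99955 |R|=0.99955 →hi
  ...
  [-2.00001,-1.99986] ⇒ x*=-2.0000
So |R|<1 on (-2.0000, 0).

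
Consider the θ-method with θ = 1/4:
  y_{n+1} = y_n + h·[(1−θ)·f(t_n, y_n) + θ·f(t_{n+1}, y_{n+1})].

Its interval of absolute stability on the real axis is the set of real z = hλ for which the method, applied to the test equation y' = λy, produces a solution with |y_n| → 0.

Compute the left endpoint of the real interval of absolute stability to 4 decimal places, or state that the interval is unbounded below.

With y'=λy (z=hλ):
  y_{n+1} = y_n + z·[3/4·y_n + 1/4·y_{n+1}] ⇒ (1 − 1/4z)y_{n+1} = (1 + 3/4z)y_n
  Hence R(z) = (1 + 3/4z)/(1 − 1/4z).

Boundary: |R(x)|=1, x<0.
x=-0.93: |R|=0.2454
R=−1: 1+3/4x = −1+1/4x ⇒ -1/2x=2 ⇒ x=2/(-1/2)=-4.0000
Confirm numerically:
  x=-3.122: |R|=0.75344 <1
  x=-2.920: |R|=0.68786 <1
  x=-2.756: |R|=0.63173 <1
  x=-2.070: |R|=0.36409 <1
  x=-4.311: |R|=1.07484 >1
  x=-4.289: |R|=1.06973 >1
Stable set (-4.0000, 0).

z* = -4.0000.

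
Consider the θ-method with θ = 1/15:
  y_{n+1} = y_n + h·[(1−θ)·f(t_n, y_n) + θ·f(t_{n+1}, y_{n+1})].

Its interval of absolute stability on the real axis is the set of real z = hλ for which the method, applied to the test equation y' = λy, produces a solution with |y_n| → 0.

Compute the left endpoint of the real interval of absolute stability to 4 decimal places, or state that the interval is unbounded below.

Set f=λy, z=hλ:
  y_{n+1} = y_n + z·[14/15·y_n + 1/15·y_{n+1}] ⇒ (1 − 1/15z)y_{n+1} = (1 + 14/15z)y_n
  Hence R(z) = (1 + 14/15z)/(1 − 1/15z).

Need |R(x)|<1, x<0.
x=-0.44: |R|=0.5725
R=−1: 1+14/15x = −1+1/15x ⇒ -13/15x=2 ⇒ x=2/(-13/15)=-2.3077
Confirm numerically:
  x=-1.918: |R|=0.70056 <1
  x=-1.657: |R|=0.49217 <1
  x=-1.599: |R|=0.44497 <1
  x=-2.704: |R|=1.29101 >1
  x=-2.582: |R|=1.20282 >1
Stable set (-2.3077, 0).

left endpoint -2.3077.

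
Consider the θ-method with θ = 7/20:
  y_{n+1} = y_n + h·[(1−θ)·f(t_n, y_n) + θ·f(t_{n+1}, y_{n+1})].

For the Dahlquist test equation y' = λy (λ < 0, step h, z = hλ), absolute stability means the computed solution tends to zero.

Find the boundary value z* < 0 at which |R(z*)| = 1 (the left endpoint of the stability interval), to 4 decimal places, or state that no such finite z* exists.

left endpoint -6.6667.

With y'=λy (z=hλ):
  y_{n+1} = y_n + z·[13/20·y_n + 7/20·y_{n+1}] ⇒ (1 − 7/20z)y_{n+1} = (1 + 13/20z)y_n
  R(z) = (1 + 13/20z)/(1 − 7/20z).

Find x<0 with |R(x)|<1.
x=-1.45: |R|=0.0381
R=−1: 1+13/20x = −1+7/20x ⇒ -3/10x=2 ⇒ x=2/(-3/10)=-6.6667
Confirm numerically:
  x=-5.596: |R|=0.89144 <1
  x=-5.592: |R|=0.89098 <1
  x=-4.769: |R|=0.78671 <1
  x=-4.524: |R|=0.75118 <1
  x=-7.152: |R|=1.04156 >1
  x=-7.029: |R|=1.03141 >1
Stable set (-6.6667, 0).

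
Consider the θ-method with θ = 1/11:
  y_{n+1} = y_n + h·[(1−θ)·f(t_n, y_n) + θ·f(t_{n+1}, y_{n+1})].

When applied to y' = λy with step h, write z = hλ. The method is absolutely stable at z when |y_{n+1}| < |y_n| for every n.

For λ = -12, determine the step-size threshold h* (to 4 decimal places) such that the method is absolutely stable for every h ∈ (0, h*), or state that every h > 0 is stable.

(-2.4444,0); λ=-12 ⇒ h* = (22/9)/12 = 0.2037.

With y'=λy (z=hλ):
  y_{n+1} = y_n + z·[10/11·y_n + 1/11·y_{n+1}] ⇒ (1 − 1/11z)y_{n+1} = (1 + 10/11z)y_n
  Hence R(z) = (1 + 10/11z)/(1 − 1/11z).

Solve |R(x)|<1 on ℝ⁻.
x=-1.23: |R|=0.1063
R=−1: 1+10/11x = −1+1/11x ⇒ -9/11x=2 ⇒ x=2/(-9/11)=-2.4444
Confirm numerically:
  x=-2.355: |R|=0.93972 <1
  x=-2.062: |R|=0.73649 <1
  x=-1.982: |R|=0.67940 <1
  x=-2.983: |R|=1.34664 >1
  x=-2.611: |R|=1.11013 >1
  x=-2.576: |R|=1.08721 >1
Stable set (-2.4444, 0).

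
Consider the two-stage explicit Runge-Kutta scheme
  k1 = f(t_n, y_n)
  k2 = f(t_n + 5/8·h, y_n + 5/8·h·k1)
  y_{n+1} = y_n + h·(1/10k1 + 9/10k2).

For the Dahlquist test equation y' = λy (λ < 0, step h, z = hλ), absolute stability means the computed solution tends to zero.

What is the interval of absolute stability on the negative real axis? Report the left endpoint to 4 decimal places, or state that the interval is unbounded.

With y'=λy (z=hλ):
  k1=λy_n ⇒ h·k1=z·y_n;  k2=λ(1+5/8z)y_n ⇒ h·k2=z(1+5/8z)y_n
  y_{n+1}/y_n = 1 + 1/10z + 9/10z(1+5/8z) = 1 + z + 9/16z²
  R(z) = 1 + z + 9/16z².

Solve |R(x)|<1 on ℝ⁻.
x=-0.33: |R|=0.7313
R=1: x+9/16x²=0 ⇒ x=−16/9=-1.7778; min R=1−1/(4·9/16)=0.5556>−1
Confirm numerically:
  x=-1.625: |R|=0.86035 <1
  x=-1.353: |R|=0.67672 <1
  x=-0.991: |R|=0.56142 <1
  x=-0.868: |R|=0.55580 <1
  x=-2.377: |R|=1.80120 >1
  x=-1.989: |R|=1.23632 >1
  x=-1.945: |R|=1.18295 >1
Stable set (-1.7778, 0).

(-1.7778, 0).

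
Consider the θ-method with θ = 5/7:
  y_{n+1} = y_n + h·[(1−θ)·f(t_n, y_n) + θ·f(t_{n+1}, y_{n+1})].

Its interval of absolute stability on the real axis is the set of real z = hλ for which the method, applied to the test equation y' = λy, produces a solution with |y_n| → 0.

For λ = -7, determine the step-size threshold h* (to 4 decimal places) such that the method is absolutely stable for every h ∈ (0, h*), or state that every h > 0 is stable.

(−∞, 0) — no finite endpoint. Any h>0 works for λ=-7.

With y'=λy (z=hλ):
  y_{n+1} = y_n + z·[2/7·y_n + 5/7·y_{n+1}] ⇒ (1 − 5/7z)y_{n+1} = (1 + 2/7z)y_n
  Hence R(z) = (1 + 2/7z)/(1 − 5/7z).

Solve |R(x)|<1 on ℝ⁻.
x=-1.62: |R|=0.2490
x=-2: |R|=0.1765
x=-10: |R|=0.2281
x=-100: |R|=0.3807
θ=5/7≥1/2 ⇒ |1+2/7x|<|1−5/7x| ∀x<0 ⇒ stable on all of ℝ⁻.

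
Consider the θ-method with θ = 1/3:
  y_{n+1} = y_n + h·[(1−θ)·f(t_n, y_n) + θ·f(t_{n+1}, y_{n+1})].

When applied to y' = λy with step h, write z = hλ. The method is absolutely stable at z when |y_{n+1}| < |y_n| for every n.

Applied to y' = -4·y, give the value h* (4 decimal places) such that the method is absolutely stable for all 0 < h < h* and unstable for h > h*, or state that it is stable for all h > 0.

(-6.0000,0); λ=-4 ⇒ h* = (6)/4 = 1.5000.

Test eqn y'=λy, z=hλ:
  y_{n+1} = y_n + z·[2/3·y_n + 1/3·y_{n+1}] ⇒ (1 − 1/3z)y_{n+1} = (1 + 2/3z)y_n
  Hence R(z) = (1 + 2/3z)/(1 − 1/3z).

Need |R(x)|<1, x<0.
x=-1.69: |R|=0.0810
R=−1: 1+2/3x = −1+1/3x ⇒ -1/3x=2 ⇒ x=2/(-1/3)=-6.0000
Confirm numerically:
  x=-5.790: |R|=0.97611 <1
  x=-4.306: |R|=0.76814 <1
  x=-3.047: |R|=0.51166 <1
  x=-6.475: |R|=1.05013 >1
  x=-6.308: |R|=1.03309 >1
  x=-6.098: |R|=1.01077 >1
So |R|<1 on (-6.0000, 0).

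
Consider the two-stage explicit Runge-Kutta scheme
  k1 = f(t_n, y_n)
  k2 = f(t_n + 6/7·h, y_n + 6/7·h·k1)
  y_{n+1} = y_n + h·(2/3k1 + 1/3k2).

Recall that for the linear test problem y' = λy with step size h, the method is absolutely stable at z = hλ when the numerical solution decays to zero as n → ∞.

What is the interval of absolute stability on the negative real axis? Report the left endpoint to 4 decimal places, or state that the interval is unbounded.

Test eqn y'=λy, z=hλ:
  k1=λy_n ⇒ h·k1=z·y_n;  k2=λ(1+6/7z)y_n ⇒ h·k2=z(1+6/7z)y_n
  y_{n+1}/y_n = 1 + 2/3z + 1/3z(1+6/7z) = 1 + z + 2/7z²
  ⇒ R(z) = 1 + z + 2/7z².

Solve |R(x)|<1 on ℝ⁻.
x=-0.95: |R|=0.3079
R=1: x+2/7x²=0 ⇒ x=−7/2=-3.5000; min R=1−1/(4·2/7)=0.1250>−1
Confirm numerically:
  x=-2.729: |R|=0.39884 <1
  x=-2.584: |R|=0.32373 <1
  x=-1.968: |R|=0.13858 <1
  x=-1.421: |R|=0.15593 <1
  x=-4.000: |R|=1.57143 >1
  x=-3.866: |R|=1.40427 >1
  x=-3.592: |R|=1.09442 >1
Stable set (-3.5000, 0).

(-3.5000, 0).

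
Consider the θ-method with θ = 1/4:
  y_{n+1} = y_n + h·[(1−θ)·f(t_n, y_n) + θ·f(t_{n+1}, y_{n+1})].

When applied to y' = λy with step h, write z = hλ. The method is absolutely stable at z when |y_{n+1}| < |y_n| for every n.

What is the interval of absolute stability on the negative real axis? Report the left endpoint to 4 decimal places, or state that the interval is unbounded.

(-4.0000, 0).

On y'=λy, z=hλ:
  y_{n+1} = y_n + z·[3/4·y_n + 1/4·y_{n+1}] ⇒ (1 − 1/4z)y_{n+1} = (1 + 3/4z)y_n
  so R(z) = (1 + 3/4z)/(1 − 1/4z).

Solve |R(x)|<1 on ℝ⁻.
x=-0.41: |R|=0.6281
R=−1: 1+3/4x = −1+1/4x ⇒ -1/2x=2 ⇒ x=2/(-1/2)=-4.0000
Confirm numerically:
  x=-3.971: |R|=0.99272 <1
  x=-2.972: |R|=0.70511 <1
  x=-2.277: |R|=0.45101 <1
  x=-2.084: |R|=0.37015 <1
  x=-4.336: |R|=1.08061 >1
  x=-4.241: |R|=1.05849 >1
  x=-4.118: |R|=1.02907 >1
Stable set (-4.0000, 0).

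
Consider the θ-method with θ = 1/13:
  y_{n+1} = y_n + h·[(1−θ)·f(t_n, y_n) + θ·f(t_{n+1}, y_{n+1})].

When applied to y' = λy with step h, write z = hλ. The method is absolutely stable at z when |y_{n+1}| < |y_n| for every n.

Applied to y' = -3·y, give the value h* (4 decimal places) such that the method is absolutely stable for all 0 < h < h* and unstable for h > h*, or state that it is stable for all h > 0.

Set f=λy, z=hλ:
  y_{n+1} = y_n + z·[12/13·y_n + 1/13·y_{n+1}] ⇒ (1 − 1/13z)y_{n+1} = (1 + 12/13z)y_n
  Hence R(z) = (1 + 12/13z)/(1 − 1/13z).

Find x<0 with |R(x)|<1.
x=-1.76: |R|=0.5501
R=−1: 1+12/13x = −1+1/13x ⇒ -11/13x=2 ⇒ x=2/(-11/13)=-2.3636
Confirm numerically:
  x=-2.114: |R|=0.81831 <1
  x=-2.065: |R|=0.78194 <1
  x=-1.889: |R|=0.64934 <1
  x=-2.826: |R|=1.32137 >1
  x=-2.678: |R|=1.22056 >1
So |R|<1 on (-2.3636, 0).

(-2.3636,0); λ=-3 ⇒ h* = (26/11)/3 = 0.7879.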